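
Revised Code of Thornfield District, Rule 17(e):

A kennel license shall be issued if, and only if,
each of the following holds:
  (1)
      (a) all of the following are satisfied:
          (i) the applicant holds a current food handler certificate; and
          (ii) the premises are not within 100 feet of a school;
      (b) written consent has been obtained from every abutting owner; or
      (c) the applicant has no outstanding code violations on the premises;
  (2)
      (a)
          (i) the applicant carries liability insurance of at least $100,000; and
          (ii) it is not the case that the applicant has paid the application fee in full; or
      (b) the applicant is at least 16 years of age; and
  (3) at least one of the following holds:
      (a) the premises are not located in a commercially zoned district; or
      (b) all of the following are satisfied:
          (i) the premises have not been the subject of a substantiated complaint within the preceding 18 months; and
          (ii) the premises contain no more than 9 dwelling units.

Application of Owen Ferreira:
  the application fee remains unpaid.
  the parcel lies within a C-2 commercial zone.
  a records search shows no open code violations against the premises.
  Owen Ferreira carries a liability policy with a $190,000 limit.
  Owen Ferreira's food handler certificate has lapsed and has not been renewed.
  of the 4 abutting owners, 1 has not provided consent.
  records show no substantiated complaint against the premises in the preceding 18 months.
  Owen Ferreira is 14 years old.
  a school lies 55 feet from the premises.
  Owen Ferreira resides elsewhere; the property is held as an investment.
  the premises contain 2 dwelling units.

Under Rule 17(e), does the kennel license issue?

(i) food handler cert. — not met.
(ii) ≥100 ft from school — not satisfied.
So (a) is not satisfied (F AND F).
(b) all abutters consent — not satisfied.
(c) no code violations — satisfied.
(1) = F OR F OR T = true.
(i) insurance ≥ $100,000 — holds.
(ii) not (fee paid) — holds.
So (a) is satisfied (T AND T).
(b) age ≥ 16 — not satisfied.
(2): T OR F → true.
(a) not (commercially zoned) — not met.
(i) no complaint in 18 mo. — satisfied.
(ii) ≤ 9 units — holds.
(b): T AND T → true.
So (3) is satisfied (F OR T).
Overall: T AND T AND T → true.

Yes — granted.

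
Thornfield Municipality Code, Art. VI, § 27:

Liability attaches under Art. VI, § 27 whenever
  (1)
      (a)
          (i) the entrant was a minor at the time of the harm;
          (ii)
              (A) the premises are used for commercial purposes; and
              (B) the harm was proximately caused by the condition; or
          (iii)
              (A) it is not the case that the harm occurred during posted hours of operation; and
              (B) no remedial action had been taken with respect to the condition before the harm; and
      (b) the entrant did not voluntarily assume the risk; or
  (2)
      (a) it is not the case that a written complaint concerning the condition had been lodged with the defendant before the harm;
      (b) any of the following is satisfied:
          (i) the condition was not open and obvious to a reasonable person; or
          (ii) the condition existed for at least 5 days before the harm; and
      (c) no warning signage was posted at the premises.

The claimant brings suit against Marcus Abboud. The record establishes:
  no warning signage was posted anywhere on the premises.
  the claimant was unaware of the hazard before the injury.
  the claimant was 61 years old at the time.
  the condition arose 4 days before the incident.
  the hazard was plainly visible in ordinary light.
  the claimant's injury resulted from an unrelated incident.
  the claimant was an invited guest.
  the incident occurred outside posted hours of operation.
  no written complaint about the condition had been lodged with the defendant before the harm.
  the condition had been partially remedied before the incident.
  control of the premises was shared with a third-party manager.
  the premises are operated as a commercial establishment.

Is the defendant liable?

(i) entrant a minor — not met.
(A) commercial use — holds.
(B) proximate cause — fails.
So (ii) is not satisfied (T AND F).
(A) not (during posted hours) — satisfied.
(B) no remedial action — fails.
So (iii) is not satisfied (T AND F).
(a): F OR F OR F → false.
(b) no assumed risk — satisfied.
(1) = F AND T = false.
(a) not (complaint lodged) — satisfied.
(i) not open/obvious — not met.
(ii) condition ≥5 days old — not satisfied.
So (b) is not satisfied (F OR F).
(c) no signage posted — holds.
(2) = T AND F AND T = false.
Overall: F OR F → false.

No — not liable.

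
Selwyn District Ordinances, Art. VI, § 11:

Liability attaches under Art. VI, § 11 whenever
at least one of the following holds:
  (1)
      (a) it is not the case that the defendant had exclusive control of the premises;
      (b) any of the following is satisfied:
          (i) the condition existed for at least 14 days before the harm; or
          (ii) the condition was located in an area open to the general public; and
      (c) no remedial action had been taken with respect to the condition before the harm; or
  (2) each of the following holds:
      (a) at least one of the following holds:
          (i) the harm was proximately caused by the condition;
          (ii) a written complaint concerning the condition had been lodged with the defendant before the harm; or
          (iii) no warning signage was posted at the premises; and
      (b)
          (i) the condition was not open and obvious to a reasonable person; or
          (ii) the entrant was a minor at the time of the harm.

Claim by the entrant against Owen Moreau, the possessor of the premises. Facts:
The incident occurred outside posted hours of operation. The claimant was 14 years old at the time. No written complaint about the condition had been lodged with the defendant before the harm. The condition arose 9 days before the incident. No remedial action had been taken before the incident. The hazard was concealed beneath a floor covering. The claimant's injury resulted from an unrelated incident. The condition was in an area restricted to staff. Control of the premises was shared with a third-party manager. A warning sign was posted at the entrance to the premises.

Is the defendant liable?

No — not liable.

(a) not (exclusive control) — satisfied.
(i) condition ≥14 days old — not met.
(ii) public area — fails.
(b) = F OR F = false.
(c) no remedial action — met.
So (1) is not satisfied (T AND F AND T).
(i) proximate cause — not satisfied.
(ii) complaint lodged — not met.
(iii) no signage posted — fails.
So (a) is not satisfied (F OR F OR F).
(i) not open/obvious — met.
(ii) entrant a minor — satisfied.
(b): T OR T → true.
So (2) is not satisfied (F AND T).
Overall = F OR F = false.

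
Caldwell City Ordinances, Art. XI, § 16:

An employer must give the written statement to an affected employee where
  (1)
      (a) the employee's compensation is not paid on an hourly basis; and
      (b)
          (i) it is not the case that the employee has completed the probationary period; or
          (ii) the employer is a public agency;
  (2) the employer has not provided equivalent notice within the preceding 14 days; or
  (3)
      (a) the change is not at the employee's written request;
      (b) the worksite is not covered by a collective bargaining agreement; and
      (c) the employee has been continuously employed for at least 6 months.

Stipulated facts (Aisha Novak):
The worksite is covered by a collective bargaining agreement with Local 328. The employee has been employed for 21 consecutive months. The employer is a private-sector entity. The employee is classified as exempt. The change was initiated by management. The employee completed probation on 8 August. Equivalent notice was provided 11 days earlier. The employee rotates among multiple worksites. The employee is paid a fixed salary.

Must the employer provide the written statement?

(a) not (hourly-paid) — met.
(i) not (past probation) — not satisfied.
(ii) public agency — fails.
(b): F OR F → false.
So (1) is not satisfied (T AND F).
(2) no recent notice — fails.
(a) not employee-requested — satisfied.
(b) no CBA — fails.
(c) tenure ≥ 6 mo. — met.
So (3) is not satisfied (T AND F AND T).
Overall = F OR F OR F = false.

No — not required.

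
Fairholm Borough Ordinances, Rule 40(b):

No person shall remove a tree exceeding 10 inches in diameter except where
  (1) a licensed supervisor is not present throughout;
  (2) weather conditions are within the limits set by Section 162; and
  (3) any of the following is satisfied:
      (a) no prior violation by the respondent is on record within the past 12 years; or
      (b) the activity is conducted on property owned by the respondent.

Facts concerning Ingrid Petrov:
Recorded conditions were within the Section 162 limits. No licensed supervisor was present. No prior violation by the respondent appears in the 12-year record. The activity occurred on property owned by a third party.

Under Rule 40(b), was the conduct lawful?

Yes — lawful.

(1) not (supervisor present) — satisfied.
(2) weather ok — holds.
(a) no prior violation — met.
(b) own property — not met.
So (3) is satisfied (T OR F).
So Overall is satisfied (T AND T AND T).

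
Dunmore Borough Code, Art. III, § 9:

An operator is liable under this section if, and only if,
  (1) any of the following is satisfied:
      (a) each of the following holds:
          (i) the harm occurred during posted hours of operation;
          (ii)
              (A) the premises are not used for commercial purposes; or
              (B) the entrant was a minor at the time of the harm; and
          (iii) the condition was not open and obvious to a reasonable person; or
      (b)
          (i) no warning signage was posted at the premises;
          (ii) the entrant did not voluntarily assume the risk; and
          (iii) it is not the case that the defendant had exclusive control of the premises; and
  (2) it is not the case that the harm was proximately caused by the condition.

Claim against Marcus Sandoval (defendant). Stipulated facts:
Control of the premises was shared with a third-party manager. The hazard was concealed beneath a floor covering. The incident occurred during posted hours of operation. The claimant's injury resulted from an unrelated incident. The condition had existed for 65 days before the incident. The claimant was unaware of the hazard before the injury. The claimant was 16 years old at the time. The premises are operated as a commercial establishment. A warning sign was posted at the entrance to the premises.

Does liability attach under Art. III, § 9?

(i) during posted hours — met.
(A) not (commercial use) — not met.
(B) entrant a minor — satisfied.
(ii) = F OR T = true.
(iii) not open/obvious — holds.
(a): T AND T AND T → true.
(i) no signage posted — not satisfied.
(ii) no assumed risk — satisfied.
(iii) not (exclusive control) — satisfied.
So (b) is not satisfied (F AND T AND T).
(1) = T OR F = true.
(2) not (proximate cause) — holds.
Overall: T AND T → true.

Yes — liable.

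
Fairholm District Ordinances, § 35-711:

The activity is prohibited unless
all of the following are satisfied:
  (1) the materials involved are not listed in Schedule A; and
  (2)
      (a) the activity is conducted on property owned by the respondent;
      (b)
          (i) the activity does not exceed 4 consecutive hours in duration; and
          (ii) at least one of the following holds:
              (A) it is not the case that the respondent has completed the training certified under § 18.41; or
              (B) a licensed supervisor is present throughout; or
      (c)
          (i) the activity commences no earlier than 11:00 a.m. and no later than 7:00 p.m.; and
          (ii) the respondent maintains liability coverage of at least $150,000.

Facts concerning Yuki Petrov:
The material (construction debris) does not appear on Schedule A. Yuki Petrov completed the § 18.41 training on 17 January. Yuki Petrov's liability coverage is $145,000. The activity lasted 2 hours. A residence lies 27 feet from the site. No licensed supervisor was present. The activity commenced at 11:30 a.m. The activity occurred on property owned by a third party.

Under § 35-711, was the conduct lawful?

No — unlawful.

(1) not (Schedule A material) — met.
(a) own property — fails.
(i) ≤ 4 hrs duration — satisfied.
(A) not (training certified) — fails.
(B) supervisor present — not satisfied.
So (ii) is not satisfied (F OR F).
So (b) is not satisfied (T AND F).
(i) start within hours — satisfied.
(ii) coverage ≥ $150,000 — not met.
(c) = T AND F = false.
So (2) is not satisfied (F OR F OR F).
So Overall is not satisfied (T AND F).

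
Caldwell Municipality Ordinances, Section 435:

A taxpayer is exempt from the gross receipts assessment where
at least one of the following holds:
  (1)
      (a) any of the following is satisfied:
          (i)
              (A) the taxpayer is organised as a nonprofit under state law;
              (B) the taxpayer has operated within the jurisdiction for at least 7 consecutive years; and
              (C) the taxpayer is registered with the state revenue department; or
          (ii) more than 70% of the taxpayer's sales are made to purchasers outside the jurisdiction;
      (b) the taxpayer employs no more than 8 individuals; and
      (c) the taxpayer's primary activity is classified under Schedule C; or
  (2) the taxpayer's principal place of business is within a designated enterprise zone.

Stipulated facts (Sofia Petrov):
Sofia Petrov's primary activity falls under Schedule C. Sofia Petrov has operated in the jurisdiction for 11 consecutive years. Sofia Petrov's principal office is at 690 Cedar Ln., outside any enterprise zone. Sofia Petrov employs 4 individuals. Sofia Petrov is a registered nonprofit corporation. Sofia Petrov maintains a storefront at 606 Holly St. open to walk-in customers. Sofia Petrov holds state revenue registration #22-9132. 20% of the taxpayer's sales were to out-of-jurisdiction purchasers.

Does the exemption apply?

Yes — exempt.

(A) nonprofit — satisfied.
(B) ≥ 7 yrs in jurisdiction — met.
(C) state-registered — holds.
(i) = T AND T AND T = true.
(ii) >70% out-of-jur. sales — not met.
(a) = T OR F = true.
(b) ≤ 8 employees — met.
(c) Schedule C activity — satisfied.
(1) = T AND T AND T = true.
(2) in enterprise zone — fails.
Overall: T OR F → true.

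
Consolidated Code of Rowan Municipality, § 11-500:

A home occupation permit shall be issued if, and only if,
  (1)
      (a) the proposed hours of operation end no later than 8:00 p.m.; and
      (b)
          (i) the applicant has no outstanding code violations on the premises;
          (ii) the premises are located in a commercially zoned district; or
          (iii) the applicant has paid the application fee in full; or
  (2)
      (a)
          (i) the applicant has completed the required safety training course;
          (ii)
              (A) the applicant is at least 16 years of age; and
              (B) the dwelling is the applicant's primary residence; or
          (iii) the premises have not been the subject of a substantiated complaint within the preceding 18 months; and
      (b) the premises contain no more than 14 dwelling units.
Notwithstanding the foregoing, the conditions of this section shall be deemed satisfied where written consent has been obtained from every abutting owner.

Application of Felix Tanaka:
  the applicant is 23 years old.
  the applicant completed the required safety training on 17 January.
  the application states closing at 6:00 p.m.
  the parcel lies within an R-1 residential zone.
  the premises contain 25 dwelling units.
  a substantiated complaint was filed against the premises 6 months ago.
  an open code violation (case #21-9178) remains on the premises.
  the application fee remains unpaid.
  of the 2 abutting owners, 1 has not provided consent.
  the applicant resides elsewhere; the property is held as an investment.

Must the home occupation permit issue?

No — denied.

(a) closes by 8 p.m. — met.
(i) no code violations — not met.
(ii) commercially zoned — fails.
(iii) fee paid — not satisfied.
(b) = F OR F OR F = false.
(1) = T AND F = false.
(i) safety training — holds.
(A) age ≥ 16 — holds.
(B) primary residence — not satisfied.
So (ii) is not satisfied (T AND F).
(iii) no complaint in 18 mo. — not met.
(a) = T OR F OR F = true.
(b) ≤ 14 units — fails.
(2) = T AND F = false.
So Overall is not satisfied (F OR F).
Exception (all abutters consent) — not satisfied.
Result: main false OR exception false → false.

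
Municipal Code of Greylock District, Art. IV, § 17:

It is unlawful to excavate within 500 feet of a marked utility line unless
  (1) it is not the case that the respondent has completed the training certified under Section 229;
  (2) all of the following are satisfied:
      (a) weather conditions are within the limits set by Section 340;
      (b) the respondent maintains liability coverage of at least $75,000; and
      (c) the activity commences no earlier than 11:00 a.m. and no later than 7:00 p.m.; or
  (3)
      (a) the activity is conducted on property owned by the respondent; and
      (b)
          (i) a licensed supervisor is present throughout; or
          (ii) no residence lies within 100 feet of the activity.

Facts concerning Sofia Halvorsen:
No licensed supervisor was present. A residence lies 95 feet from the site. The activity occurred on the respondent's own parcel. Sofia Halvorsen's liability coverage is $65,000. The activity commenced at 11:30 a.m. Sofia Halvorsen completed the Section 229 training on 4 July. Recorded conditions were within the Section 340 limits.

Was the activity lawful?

(1) not (training certified) — not met.
(a) weather ok — holds.
(b) coverage ≥ $75,000 — fails.
(c) start within hours — satisfied.
(2) = T AND F AND T = false.
(a) own property — met.
(i) supervisor present — not satisfied.
(ii) no residence in 100 ft — not satisfied.
So (b) is not satisfied (F OR F).
So (3) is not satisfied (T AND F).
Overall: F OR F OR F → false.

No — unlawful.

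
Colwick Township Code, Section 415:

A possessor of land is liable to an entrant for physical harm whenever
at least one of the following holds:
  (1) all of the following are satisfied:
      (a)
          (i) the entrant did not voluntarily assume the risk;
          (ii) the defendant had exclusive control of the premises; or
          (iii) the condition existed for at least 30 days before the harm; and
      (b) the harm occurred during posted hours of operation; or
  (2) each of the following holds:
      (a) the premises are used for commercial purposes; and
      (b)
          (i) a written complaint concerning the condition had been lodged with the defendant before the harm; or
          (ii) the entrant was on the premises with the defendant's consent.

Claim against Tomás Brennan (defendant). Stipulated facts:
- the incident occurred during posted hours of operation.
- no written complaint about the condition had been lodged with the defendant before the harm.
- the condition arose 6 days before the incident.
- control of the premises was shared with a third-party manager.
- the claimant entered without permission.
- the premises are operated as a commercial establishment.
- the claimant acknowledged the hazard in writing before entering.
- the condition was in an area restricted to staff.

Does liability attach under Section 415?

(i) no assumed risk — not satisfied.
(ii) exclusive control — not satisfied.
(iii) condition ≥30 days old — not met.
(a): F OR F OR F → false.
(b) during posted hours — satisfied.
(1) = F AND T = false.
(a) commercial use — holds.
(i) complaint lodged — not satisfied.
(ii) consent to enter — not met.
(b): F OR F → false.
(2): T AND F → false.
Overall = F OR F = false.

No — not liable.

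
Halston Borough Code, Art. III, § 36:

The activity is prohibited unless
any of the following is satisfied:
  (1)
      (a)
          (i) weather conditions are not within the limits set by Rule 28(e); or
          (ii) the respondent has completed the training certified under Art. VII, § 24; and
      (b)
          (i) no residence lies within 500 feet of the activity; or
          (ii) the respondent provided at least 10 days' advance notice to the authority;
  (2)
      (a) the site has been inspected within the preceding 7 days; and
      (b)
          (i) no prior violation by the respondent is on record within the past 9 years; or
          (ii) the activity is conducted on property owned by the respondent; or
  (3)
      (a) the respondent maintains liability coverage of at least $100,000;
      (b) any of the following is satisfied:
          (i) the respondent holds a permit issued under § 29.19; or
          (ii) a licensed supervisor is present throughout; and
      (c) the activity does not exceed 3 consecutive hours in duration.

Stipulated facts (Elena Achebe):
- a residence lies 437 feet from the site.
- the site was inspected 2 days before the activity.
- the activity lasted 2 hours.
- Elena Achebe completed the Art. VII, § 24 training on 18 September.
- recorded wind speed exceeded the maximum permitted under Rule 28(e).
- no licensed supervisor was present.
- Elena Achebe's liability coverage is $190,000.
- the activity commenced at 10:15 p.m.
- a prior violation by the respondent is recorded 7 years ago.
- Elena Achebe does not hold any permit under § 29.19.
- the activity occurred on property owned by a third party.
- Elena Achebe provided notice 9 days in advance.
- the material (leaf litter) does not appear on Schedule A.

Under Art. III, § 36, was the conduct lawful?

(i) not (weather ok) — met.
(ii) training certified — met.
(a): T OR T → true.
(i) no residence in 500 ft — fails.
(ii) ≥10 days' notice — not satisfied.
So (b) is not satisfied (F OR F).
(1): T AND F → false.
(a) site inspected — holds.
(i) no prior violation — not satisfied.
(ii) own property — not satisfied.
(b): F OR F → false.
So (2) is not satisfied (T AND F).
(a) coverage ≥ $100,000 — holds.
(i) holds permit — not met.
(ii) supervisor present — not met.
So (b) is not satisfied (F OR F).
(c) ≤ 3 hrs duration — met.
(3) = T AND F AND T = false.
Overall: F OR F OR F → false.

No — unlawful.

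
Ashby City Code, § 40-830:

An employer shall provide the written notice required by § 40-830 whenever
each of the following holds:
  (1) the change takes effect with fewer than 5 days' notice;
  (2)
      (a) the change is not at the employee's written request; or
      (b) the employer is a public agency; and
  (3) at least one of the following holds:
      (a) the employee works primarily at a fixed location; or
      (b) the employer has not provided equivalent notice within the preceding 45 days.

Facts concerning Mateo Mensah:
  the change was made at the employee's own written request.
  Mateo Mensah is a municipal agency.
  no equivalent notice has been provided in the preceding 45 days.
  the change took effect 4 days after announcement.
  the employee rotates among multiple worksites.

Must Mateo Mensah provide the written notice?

Yes — required.

(1) < 5 days' notice — met.
(a) not employee-requested — fails.
(b) public agency — met.
So (2) is satisfied (F OR T).
(a) fixed location — fails.
(b) no recent notice — satisfied.
(3): F OR T → true.
Overall = T AND T AND T = true.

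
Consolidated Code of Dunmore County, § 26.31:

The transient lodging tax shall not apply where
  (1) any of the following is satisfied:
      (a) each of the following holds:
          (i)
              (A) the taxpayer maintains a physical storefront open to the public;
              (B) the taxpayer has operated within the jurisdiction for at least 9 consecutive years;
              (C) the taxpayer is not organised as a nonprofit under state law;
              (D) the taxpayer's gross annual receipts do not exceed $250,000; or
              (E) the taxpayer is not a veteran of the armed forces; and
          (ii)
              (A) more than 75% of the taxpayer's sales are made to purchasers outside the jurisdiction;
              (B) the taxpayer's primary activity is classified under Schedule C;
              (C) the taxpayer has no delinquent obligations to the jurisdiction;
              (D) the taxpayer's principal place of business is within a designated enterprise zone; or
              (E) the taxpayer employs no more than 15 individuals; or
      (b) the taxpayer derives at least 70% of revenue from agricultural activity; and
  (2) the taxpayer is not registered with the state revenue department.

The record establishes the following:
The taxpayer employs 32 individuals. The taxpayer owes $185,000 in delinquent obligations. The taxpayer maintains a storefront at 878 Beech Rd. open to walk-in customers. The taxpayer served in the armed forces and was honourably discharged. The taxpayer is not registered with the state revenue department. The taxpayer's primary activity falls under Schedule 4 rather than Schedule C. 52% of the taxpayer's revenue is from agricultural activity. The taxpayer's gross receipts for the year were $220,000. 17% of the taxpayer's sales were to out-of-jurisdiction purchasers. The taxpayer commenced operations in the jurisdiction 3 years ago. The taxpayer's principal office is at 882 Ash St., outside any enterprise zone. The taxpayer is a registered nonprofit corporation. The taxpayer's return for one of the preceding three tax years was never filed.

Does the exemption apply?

(A) has storefront — met.
(B) ≥ 9 yrs in jurisdiction — not met.
(C) not (nonprofit) — not satisfied.
(D) receipts ≤ $250,000 — satisfied.
(E) not (veteran) — fails.
So (i) is satisfied (T OR F OR F OR T OR F).
(A) >75% out-of-jur. sales — fails.
(B) Schedule C activity — not satisfied.
(C) no delinquency — not satisfied.
(D) in enterprise zone — fails.
(E) ≤ 15 employees — not satisfied.
(ii) = F OR F OR F OR F OR F = false.
(a): T AND F → false.
(b) ≥70% agricultural — fails.
So (1) is not satisfied (F OR F).
(2) not (state-registered) — satisfied.
So Overall is not satisfied (F AND T).

No — not exempt.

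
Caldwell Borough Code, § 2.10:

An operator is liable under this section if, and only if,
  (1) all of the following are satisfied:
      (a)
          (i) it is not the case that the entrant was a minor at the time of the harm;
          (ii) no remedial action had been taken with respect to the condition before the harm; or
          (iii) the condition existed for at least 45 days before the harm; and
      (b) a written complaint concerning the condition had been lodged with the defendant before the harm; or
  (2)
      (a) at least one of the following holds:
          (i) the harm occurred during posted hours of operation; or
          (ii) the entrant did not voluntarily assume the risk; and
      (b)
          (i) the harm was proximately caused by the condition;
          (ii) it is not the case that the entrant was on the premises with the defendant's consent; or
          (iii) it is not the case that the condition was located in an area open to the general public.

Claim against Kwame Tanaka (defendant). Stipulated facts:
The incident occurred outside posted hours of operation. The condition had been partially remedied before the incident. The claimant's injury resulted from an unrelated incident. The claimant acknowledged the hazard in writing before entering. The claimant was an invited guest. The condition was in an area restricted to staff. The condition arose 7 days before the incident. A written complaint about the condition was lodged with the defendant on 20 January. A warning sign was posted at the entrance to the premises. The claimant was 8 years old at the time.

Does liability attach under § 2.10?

No — not liable.

(i) not (entrant a minor) — not satisfied.
(ii) no remedial action — not met.
(iii) condition ≥45 days old — not met.
(a): F OR F OR F → false.
(b) complaint lodged — holds.
(1): F AND T → false.
(i) during posted hours — fails.
(ii) no assumed risk — fails.
(a): F OR F → false.
(i) proximate cause — not satisfied.
(ii) not (consent to enter) — fails.
(iii) not (public area) — satisfied.
(b) = F OR F OR T = true.
(2) = F AND T = false.
Overall = F OR F = false.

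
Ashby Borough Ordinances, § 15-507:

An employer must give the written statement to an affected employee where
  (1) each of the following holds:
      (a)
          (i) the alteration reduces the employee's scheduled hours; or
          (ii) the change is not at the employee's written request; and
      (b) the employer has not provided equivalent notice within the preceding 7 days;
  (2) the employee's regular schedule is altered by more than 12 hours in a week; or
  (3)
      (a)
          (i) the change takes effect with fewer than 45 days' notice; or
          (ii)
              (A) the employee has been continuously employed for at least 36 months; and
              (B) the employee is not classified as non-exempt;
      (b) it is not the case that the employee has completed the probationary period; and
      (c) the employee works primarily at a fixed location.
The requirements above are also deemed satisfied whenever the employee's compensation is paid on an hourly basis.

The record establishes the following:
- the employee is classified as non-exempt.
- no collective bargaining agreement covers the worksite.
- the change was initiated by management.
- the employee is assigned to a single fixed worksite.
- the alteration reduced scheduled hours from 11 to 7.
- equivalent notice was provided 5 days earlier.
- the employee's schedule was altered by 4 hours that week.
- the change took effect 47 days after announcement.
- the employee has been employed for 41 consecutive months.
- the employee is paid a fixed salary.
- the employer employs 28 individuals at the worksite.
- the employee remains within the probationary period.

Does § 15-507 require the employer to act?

(i) hours reduced — satisfied.
(ii) not employee-requested — met.
(a): T OR T → true.
(b) no recent notice — fails.
(1): T AND F → false.
(2) schedule shift > 12h — not satisfied.
(i) < 45 days' notice — not met.
(A) tenure ≥ 36 mo. — satisfied.
(B) not (non-exempt) — not satisfied.
So (ii) is not satisfied (T AND F).
So (a) is not satisfied (F OR F).
(b) not (past probation) — met.
(c) fixed location — met.
(3) = F AND T AND T = false.
Overall: F OR F OR F → false.
Exception (hourly-paid) — not satisfied.
Result: main false OR exception false → false.

No — not required.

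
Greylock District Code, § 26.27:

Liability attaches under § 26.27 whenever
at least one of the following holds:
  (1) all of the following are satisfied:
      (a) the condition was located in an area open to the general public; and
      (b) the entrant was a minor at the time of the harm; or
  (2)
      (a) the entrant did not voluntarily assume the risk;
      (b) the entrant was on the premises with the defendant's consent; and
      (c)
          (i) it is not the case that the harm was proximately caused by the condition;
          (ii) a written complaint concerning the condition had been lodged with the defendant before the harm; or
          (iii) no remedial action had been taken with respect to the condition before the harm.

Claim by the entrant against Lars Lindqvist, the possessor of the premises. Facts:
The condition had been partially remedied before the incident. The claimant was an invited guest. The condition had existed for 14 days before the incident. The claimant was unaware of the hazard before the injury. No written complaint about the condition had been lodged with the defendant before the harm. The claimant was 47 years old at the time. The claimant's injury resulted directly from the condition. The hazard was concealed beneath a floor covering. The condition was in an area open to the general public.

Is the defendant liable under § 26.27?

No — not liable.

(a) public area — holds.
(b) entrant a minor — not satisfied.
(1): T AND F → false.
(a) no assumed risk — met.
(b) consent to enter — holds.
(i) not (proximate cause) — fails.
(ii) complaint lodged — fails.
(iii) no remedial action — not met.
(c) = F OR F OR F = false.
So (2) is not satisfied (T AND T AND F).
Overall: F OR F → false.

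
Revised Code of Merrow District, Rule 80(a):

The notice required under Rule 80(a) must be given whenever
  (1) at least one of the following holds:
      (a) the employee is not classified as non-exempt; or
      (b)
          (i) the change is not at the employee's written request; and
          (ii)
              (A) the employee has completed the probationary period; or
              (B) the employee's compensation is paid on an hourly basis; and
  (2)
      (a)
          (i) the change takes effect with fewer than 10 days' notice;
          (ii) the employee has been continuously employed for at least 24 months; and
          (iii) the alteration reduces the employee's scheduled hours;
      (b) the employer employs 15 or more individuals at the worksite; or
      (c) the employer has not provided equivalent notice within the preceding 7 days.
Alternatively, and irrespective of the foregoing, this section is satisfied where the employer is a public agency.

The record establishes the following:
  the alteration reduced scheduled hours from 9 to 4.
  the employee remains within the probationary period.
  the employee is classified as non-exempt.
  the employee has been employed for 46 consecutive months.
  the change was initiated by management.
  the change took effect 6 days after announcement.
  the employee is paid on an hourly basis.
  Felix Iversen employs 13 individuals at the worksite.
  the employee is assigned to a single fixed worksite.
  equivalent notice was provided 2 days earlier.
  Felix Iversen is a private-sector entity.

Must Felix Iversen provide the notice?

(a) not (non-exempt) — not satisfied.
(i) not employee-requested — holds.
(A) past probation — not satisfied.
(B) hourly-paid — satisfied.
(ii): F OR T → true.
So (b) is satisfied (T AND T).
So (1) is satisfied (F OR T).
(i) < 10 days' notice — met.
(ii) tenure ≥ 24 mo. — satisfied.
(iii) hours reduced — holds.
(a) = T AND T AND T = true.
(b) ≥ 15 at site — not met.
(c) no recent notice — not met.
(2): T OR F OR F → true.
Overall = T AND T = true.
Exception (public agency) — not satisfied.
Result: main true OR exception false → true.

Yes — required.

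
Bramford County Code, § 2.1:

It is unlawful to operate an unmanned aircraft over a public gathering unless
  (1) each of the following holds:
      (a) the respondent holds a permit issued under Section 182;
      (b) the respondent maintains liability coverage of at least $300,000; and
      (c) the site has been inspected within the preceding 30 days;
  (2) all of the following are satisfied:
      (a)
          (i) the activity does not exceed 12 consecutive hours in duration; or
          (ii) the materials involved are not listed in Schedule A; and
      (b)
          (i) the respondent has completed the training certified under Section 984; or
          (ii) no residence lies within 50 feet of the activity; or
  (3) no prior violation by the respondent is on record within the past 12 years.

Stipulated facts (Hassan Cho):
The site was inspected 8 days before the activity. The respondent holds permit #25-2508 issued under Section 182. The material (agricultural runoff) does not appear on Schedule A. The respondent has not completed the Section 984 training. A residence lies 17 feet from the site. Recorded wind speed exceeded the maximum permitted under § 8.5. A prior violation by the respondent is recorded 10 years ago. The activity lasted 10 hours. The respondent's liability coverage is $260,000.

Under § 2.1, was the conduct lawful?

No — unlawful.

(a) holds permit — holds.
(b) coverage ≥ $300,000 — not satisfied.
(c) site inspected — holds.
So (1) is not satisfied (T AND F AND T).
(i) ≤ 12 hrs duration — holds.
(ii) not (Schedule A material) — holds.
(a): T OR T → true.
(i) training certified — not satisfied.
(ii) no residence in 50 ft — fails.
(b): F OR F → false.
(2): T AND F → false.
(3) no prior violation — not met.
Overall: F OR F OR F → false.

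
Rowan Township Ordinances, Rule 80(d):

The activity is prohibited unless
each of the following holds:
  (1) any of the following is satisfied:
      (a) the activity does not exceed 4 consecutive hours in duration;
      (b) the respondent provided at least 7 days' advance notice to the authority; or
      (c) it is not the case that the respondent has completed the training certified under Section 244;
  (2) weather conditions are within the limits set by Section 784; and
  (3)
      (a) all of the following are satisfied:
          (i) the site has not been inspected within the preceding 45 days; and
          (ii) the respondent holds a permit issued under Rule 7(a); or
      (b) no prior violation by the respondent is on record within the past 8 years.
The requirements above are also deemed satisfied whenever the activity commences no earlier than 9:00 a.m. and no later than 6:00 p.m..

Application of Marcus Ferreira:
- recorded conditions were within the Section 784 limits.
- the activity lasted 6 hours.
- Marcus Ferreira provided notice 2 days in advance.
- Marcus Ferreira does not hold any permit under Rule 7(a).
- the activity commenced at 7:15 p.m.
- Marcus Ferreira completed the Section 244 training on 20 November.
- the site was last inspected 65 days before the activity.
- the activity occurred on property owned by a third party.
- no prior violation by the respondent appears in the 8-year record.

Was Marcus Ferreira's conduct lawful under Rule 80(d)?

(a) ≤ 4 hrs duration — not satisfied.
(b) ≥7 days' notice — fails.
(c) not (training certified) — not satisfied.
(1) = F OR F OR F = false.
(2) weather ok — satisfied.
(i) not (site inspected) — holds.
(ii) holds permit — fails.
So (a) is not satisfied (T AND F).
(b) no prior violation — met.
(3) = F OR T = true.
Overall: F AND T AND T → false.
Exception (start within hours) — not satisfied.
Result: main false OR exception false → false.

No — unlawful.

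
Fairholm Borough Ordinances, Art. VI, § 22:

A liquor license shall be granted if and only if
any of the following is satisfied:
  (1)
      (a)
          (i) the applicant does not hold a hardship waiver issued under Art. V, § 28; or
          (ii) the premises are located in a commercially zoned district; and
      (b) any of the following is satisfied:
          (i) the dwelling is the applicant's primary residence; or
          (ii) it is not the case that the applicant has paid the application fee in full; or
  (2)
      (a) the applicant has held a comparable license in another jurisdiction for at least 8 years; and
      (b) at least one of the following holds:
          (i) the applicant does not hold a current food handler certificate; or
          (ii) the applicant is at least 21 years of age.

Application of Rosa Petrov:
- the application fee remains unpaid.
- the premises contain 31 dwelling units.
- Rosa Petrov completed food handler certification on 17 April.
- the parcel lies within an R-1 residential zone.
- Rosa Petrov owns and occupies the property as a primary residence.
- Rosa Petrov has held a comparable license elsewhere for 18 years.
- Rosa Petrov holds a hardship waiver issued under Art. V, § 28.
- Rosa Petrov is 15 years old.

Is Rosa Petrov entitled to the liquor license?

(i) not (hardship waiver) — not satisfied.
(ii) commercially zoned — fails.
(a) = F OR F = false.
(i) primary residence — holds.
(ii) not (fee paid) — met.
(b): T OR T → true.
(1) = F AND T = false.
(a) prior license ≥ 8 yr — satisfied.
(i) not (food handler cert.) — not met.
(ii) age ≥ 21 — not satisfied.
(b) = F OR F = false.
(2): T AND F → false.
Overall: F OR F → false.

No — denied.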